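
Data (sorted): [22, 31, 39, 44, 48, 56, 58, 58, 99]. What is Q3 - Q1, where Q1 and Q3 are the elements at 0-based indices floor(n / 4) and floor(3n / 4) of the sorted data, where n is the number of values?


The data has n = 9 elements.
Q1 index = floor(9 / 4) = floor(2.25) = 2; Q3 index = floor(3 * 9 / 4) = floor(6.75) = 6
Q1 = element at index 2 = 39
Q3 = element at index 6 = 58
IQR = 58 - 39 = 19
Final answer: 19


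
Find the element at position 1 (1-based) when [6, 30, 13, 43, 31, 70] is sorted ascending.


Sort ascending: [6, 13, 30, 31, 43, 70]
The 1st element (1-indexed) is at index 0.
Value = 6
Final answer: 6


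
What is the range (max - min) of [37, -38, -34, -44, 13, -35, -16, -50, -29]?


Maximum value: 37
Minimum value: -50
Range = 37 - (-50) = 87
Final answer: 87


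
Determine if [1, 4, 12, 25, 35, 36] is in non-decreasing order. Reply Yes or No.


Check consecutive pairs:
  1 <= 4? True
  4 <= 12? True
  12 <= 25? True
  25 <= 35? True
  35 <= 36? True
Every consecutive pair is in order, so the list is non-decreasing.
Final answer: Yes


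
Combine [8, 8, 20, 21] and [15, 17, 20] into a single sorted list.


List A: [8, 8, 20, 21]
List B: [15, 17, 20]
Repeatedly compare the front elements and take the smaller:
  8 vs 15 -> take 8
  8 vs 15 -> take 8
  20 vs 15 -> take 15
  20 vs 17 -> take 17
  20 vs 20 -> take 20
  21 vs 20 -> take 20
  B is exhausted; append the rest of A: [21]
Final answer: [8, 8, 15, 17, 20, 20, 21]


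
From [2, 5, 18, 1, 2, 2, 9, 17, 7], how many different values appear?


List all unique values:
Distinct values: [1, 2, 5, 7, 9, 17, 18]
Count = 7
Final answer: 7


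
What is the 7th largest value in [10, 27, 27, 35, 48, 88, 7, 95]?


Sort descending: [95, 88, 48, 35, 27, 27, 10, 7]
The 7th element (1-indexed) is at index 6.
Value = 10
Final answer: 10


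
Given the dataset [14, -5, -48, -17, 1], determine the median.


First, sort the list: [-48, -17, -5, 1, 14]
The list has 5 elements (odd count).
The middle index is 2 (0-based), and the element there is -5.
Final answer: -5


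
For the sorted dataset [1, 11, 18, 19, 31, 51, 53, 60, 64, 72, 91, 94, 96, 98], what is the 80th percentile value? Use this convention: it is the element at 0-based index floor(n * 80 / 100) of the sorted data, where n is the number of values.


The dataset has n = 14 elements.
Index = floor(14 * 80 / 100) = floor(1120 / 100) = floor(11.2) = 11
Counting from index 0 in the sorted data, the element at index 11 is 94.
Final answer: 94


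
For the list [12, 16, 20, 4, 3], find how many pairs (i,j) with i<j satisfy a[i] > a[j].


For each element, count the later elements that are smaller than it:
  12 (index 0): smaller elements after it = [4, 3] -> 2
  16 (index 1): smaller elements after it = [4, 3] -> 2
  20 (index 2): smaller elements after it = [4, 3] -> 2
  4 (index 3): smaller elements after it = [3] -> 1
Total inversions = 2 + 2 + 2 + 1 = 7
Final answer: 7


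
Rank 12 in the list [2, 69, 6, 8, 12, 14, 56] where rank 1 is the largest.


Sort descending: [69, 56, 14, 12, 8, 6, 2]
Find 12 in the sorted list.
12 is at position 4.
Final answer: 4


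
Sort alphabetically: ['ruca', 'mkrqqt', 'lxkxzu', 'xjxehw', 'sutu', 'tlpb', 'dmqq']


Compare strings character by character (the first differing letter decides):
  'dmqq' < 'lxkxzu' since 'd' < 'l' at position 1
  'lxkxzu' < 'mkrqqt' since 'l' < 'm' at position 1
  'mkrqqt' < 'ruca' since 'm' < 'r' at position 1
  'ruca' < 'sutu' since 'r' < 's' at position 1
  'sutu' < 'tlpb' since 's' < 't' at position 1
  'tlpb' < 'xjxehw' since 't' < 'x' at position 1
Chaining these comparisons gives the alphabetical order.
Final answer: ['dmqq', 'lxkxzu', 'mkrqqt', 'ruca', 'sutu', 'tlpb', 'xjxehw']


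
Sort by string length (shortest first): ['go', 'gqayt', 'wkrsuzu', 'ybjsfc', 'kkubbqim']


Compute lengths:
  'go' has length 2
  'gqayt' has length 5
  'wkrsuzu' has length 7
  'ybjsfc' has length 6
  'kkubbqim' has length 8
Lengths in increasing order: 2 < 5 < 6 < 7 < 8
Listing the words in that order gives the answer.
Final answer: ['go', 'gqayt', 'ybjsfc', 'wkrsuzu', 'kkubbqim']


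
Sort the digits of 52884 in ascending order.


The number 52884 has digits: 5, 2, 8, 8, 4
Sorted: 2, 4, 5, 8, 8
Joining the sorted digits gives the result.
Final answer: 24588


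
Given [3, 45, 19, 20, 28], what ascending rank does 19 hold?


Sort ascending: [3, 19, 20, 28, 45]
Find 19 in the sorted list.
19 is at position 2 (1-indexed).
Final answer: 2


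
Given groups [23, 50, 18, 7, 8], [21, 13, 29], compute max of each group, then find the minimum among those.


Find max of each group:
  Group 1: [23, 50, 18, 7, 8] -> max = 50
  Group 2: [21, 13, 29] -> max = 29
Maxes: [50, 29]
Minimum of maxes = 29
Final answer: 29


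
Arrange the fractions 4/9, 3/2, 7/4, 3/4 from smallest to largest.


Convert to decimal for comparison:
  4/9 = 0.4444
  3/2 = 1.5
  7/4 = 1.75
  3/4 = 0.75
Decimals in increasing order: 0.4444 < 0.75 < 1.5 < 1.75
Writing each back as its fraction gives the sorted order.
Final answer: 4/9, 3/4, 3/2, 7/4


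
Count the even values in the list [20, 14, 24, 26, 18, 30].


Check each element:
  20 is even
  14 is even
  24 is even
  26 is even
  18 is even
  30 is even
Evens: [20, 14, 24, 26, 18, 30]
Count of evens = 6
Final answer: 6


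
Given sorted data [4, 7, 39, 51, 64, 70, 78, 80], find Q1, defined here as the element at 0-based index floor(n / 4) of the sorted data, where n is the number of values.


The list has n = 8 elements.
Q1 index = floor(8 / 4) = floor(2) = 2
Counting from index 0 in the sorted data, the element at index 2 is 39.
Final answer: 39


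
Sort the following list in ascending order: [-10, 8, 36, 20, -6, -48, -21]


Original list: [-10, 8, 36, 20, -6, -48, -21]
Repeatedly take the smallest remaining element:
  Remaining [-10, 8, 36, 20, -6, -48, -21] -> smallest is -48
  Remaining [-10, 8, 36, 20, -6, -21] -> smallest is -21
  Remaining [-10, 8, 36, 20, -6] -> smallest is -10
  Remaining [8, 36, 20, -6] -> smallest is -6
  Remaining [8, 36, 20] -> smallest is 8
  Remaining [36, 20] -> smallest is 20
  Remaining [36] -> smallest is 36
Collecting the picks in order gives the sorted list.
Final answer: [-48, -21, -10, -6, 8, 20, 36]


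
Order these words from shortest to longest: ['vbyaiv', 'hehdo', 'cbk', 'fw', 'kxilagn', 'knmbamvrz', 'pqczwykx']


Compute lengths:
  'vbyaiv' has length 6
  'hehdo' has length 5
  'cbk' has length 3
  'fw' has length 2
  'kxilagn' has length 7
  'knmbamvrz' has length 9
  'pqczwykx' has length 8
Lengths in increasing order: 2 < 3 < 5 < 6 < 7 < 8 < 9
Listing the words in that order gives the answer.
Final answer: ['fw', 'cbk', 'hehdo', 'vbyaiv', 'kxilagn', 'pqczwykx', 'knmbamvrz']


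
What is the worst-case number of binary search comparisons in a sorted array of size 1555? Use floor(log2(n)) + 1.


Binary search halves the search space each step.
Maximum comparisons = floor(log2(1555)) + 1
log2(1555) = 10.6027
floor(log2(1555)) = 10, so 10 + 1 = 11
Final answer: 11


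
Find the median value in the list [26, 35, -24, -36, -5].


First, sort the list: [-36, -24, -5, 26, 35]
The list has 5 elements (odd count).
The middle index is 2 (0-based), and the element there is -5.
Final answer: -5


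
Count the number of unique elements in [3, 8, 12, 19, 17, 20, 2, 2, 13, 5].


List all unique values:
Distinct values: [2, 3, 5, 8, 12, 13, 17, 19, 20]
Count = 9
Final answer: 9


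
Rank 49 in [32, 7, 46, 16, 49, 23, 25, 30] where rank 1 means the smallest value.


Sort ascending: [7, 16, 23, 25, 30, 32, 46, 49]
Find 49 in the sorted list.
49 is at position 8 (1-indexed).
Final answer: 8


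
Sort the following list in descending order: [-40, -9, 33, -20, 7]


Original list: [-40, -9, 33, -20, 7]
Repeatedly take the largest remaining element:
  Remaining [-40, -9, 33, -20, 7] -> largest is 33
  Remaining [-40, -9, -20, 7] -> largest is 7
  Remaining [-40, -9, -20] -> largest is -9
  Remaining [-40, -20] -> largest is -20
  Remaining [-40] -> largest is -40
Collecting the picks in order gives the descending list.
Final answer: [33, 7, -9, -20, -40]


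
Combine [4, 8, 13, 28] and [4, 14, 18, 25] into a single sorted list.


List A: [4, 8, 13, 28]
List B: [4, 14, 18, 25]
Repeatedly compare the front elements and take the smaller:
  4 vs 4 -> take 4
  8 vs 4 -> take 4
  8 vs 14 -> take 8
  13 vs 14 -> take 13
  28 vs 14 -> take 14
  28 vs 18 -> take 18
  28 vs 25 -> take 25
  B is exhausted; append the rest of A: [28]
Final answer: [4, 4, 8, 13, 14, 18, 25, 28]


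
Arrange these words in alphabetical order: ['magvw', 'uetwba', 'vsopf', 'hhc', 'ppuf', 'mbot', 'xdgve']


Compare strings character by character (the first differing letter decides):
  'hhc' < 'magvw' since 'h' < 'm' at position 1
  'magvw' < 'mbot' since 'a' < 'b' at position 2
  'mbot' < 'ppuf' since 'm' < 'p' at position 1
  'ppuf' < 'uetwba' since 'p' < 'u' at position 1
  'uetwba' < 'vsopf' since 'u' < 'v' at position 1
  'vsopf' < 'xdgve' since 'v' < 'x' at position 1
Chaining these comparisons gives the alphabetical order.
Final answer: ['hhc', 'magvw', 'mbot', 'ppuf', 'uetwba', 'vsopf', 'xdgve']


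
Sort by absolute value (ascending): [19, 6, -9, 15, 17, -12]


Compute absolute values:
  |19| = 19
  |6| = 6
  |-9| = 9
  |15| = 15
  |17| = 17
  |-12| = 12
Absolute values in increasing order: 6 < 9 < 12 < 15 < 17 < 19
Listing the original numbers in that order gives the answer.
Final answer: [6, -9, -12, 15, 17, 19]


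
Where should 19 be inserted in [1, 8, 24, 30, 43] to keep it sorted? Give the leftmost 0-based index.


List is sorted: [1, 8, 24, 30, 43]
We need the leftmost position where 19 can be inserted, i.e. the first index whose element is >= 19 (or the end of the list if none is).
Binary search with low=0, high=5 (0-based indices):
  low=0, high=5, mid=2: a[2]=24 >= 19, so high = 2
  low=0, high=2, mid=1: a[1]=8 < 19, so low = 2
Now low = high = 2, so the insertion index is 2.
Final answer: 2


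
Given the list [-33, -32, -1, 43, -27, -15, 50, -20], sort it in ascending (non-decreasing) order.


Original list: [-33, -32, -1, 43, -27, -15, 50, -20]
Repeatedly take the smallest remaining element:
  Remaining [-33, -32, -1, 43, -27, -15, 50, -20] -> smallest is -33
  Remaining [-32, -1, 43, -27, -15, 50, -20] -> smallest is -32
  Remaining [-1, 43, -27, -15, 50, -20] -> smallest is -27
  Remaining [-1, 43, -15, 50, -20] -> smallest is -20
  Remaining [-1, 43, -15, 50] -> smallest is -15
  Remaining [-1, 43, 50] -> smallest is -1
  Remaining [43, 50] -> smallest is 43
  Remaining [50] -> smallest is 50
Collecting the picks in order gives the sorted list.
Final answer: [-33, -32, -27, -20, -15, -1, 43, 50]


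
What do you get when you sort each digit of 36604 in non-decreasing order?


The number 36604 has digits: 3, 6, 6, 0, 4
Sorted: 0, 3, 4, 6, 6
Joining the sorted digits gives the result.
Final answer: 03466


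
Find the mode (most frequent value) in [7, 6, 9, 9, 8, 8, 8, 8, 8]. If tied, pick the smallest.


Count the frequency of each value:
  6 appears 1 time(s)
  7 appears 1 time(s)
  8 appears 5 time(s)
  9 appears 2 time(s)
Maximum frequency is 5.
Only 8 reaches that frequency, so it is the mode.
Final answer: 8


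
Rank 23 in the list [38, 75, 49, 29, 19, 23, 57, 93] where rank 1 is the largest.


Sort descending: [93, 75, 57, 49, 38, 29, 23, 19]
Find 23 in the sorted list.
23 is at position 7.
Final answer: 7


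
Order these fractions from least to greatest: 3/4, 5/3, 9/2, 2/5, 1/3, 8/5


Convert to decimal for comparison:
  3/4 = 0.75
  5/3 = 1.6667
  9/2 = 4.5
  2/5 = 0.4
  1/3 = 0.3333
  8/5 = 1.6
Decimals in increasing order: 0.3333 < 0.4 < 0.75 < 1.6 < 1.6667 < 4.5
Writing each back as its fraction gives the sorted order.
Final answer: 1/3, 2/5, 3/4, 8/5, 5/3, 9/2


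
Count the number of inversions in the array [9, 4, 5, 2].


For each element, count the later elements that are smaller than it:
  9 (index 0): smaller elements after it = [4, 5, 2] -> 3
  4 (index 1): smaller elements after it = [2] -> 1
  5 (index 2): smaller elements after it = [2] -> 1
Total inversions = 3 + 1 + 1 = 5
Final answer: 5


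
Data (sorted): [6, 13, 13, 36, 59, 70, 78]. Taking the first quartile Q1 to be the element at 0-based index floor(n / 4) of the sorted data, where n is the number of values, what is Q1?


The list has n = 7 elements.
Q1 index = floor(7 / 4) = floor(1.75) = 1
Counting from index 0 in the sorted data, the element at index 1 is 13.
Final answer: 13


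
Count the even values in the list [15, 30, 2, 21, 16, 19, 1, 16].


Check each element:
  15 is odd
  30 is even
  2 is even
  21 is odd
  16 is even
  19 is odd
  1 is odd
  16 is even
Evens: [30, 2, 16, 16]
Count of evens = 4
Final answer: 4


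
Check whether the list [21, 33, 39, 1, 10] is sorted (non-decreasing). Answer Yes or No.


Check consecutive pairs:
  21 <= 33? True
  33 <= 39? True
  39 <= 1? False
  1 <= 10? True
1 consecutive pair(s) are out of order, so the list is not sorted.
Final answer: No


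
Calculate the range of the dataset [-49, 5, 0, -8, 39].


Maximum value: 39
Minimum value: -49
Range = 39 - (-49) = 88
Final answer: 88


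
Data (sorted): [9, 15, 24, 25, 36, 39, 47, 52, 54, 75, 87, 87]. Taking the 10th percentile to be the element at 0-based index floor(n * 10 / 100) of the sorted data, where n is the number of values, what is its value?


The dataset has n = 12 elements.
Index = floor(12 * 10 / 100) = floor(120 / 100) = floor(1.2) = 1
Counting from index 0 in the sorted data, the element at index 1 is 15.
Final answer: 15


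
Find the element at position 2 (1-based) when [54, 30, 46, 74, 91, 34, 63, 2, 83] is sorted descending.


Sort descending: [91, 83, 74, 63, 54, 46, 34, 30, 2]
The 2nd element (1-indexed) is at index 1.
Value = 83
Final answer: 83


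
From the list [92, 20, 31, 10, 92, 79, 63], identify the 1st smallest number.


Sort ascending: [10, 20, 31, 63, 79, 92, 92]
The 1st element (1-indexed) is at index 0.
Value = 10
Final answer: 10


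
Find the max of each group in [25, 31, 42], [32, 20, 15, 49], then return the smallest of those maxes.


Find max of each group:
  Group 1: [25, 31, 42] -> max = 42
  Group 2: [32, 20, 15, 49] -> max = 49
Maxes: [42, 49]
Minimum of maxes = 42
Final answer: 42


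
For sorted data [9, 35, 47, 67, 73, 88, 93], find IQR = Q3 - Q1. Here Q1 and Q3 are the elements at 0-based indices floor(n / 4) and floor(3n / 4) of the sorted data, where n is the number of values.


The data has n = 7 elements.
Q1 index = floor(7 / 4) = floor(1.75) = 1; Q3 index = floor(3 * 7 / 4) = floor(5.25) = 5
Q1 = element at index 1 = 35
Q3 = element at index 5 = 88
IQR = 88 - 35 = 53
Final answer: 53


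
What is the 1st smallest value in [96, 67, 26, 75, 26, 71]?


Sort ascending: [26, 26, 67, 71, 75, 96]
The 1st element (1-indexed) is at index 0.
Value = 26
Final answer: 26


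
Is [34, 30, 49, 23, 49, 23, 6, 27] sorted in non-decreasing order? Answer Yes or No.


Check consecutive pairs:
  34 <= 30? False
  30 <= 49? True
  49 <= 23? False
  23 <= 49? True
  49 <= 23? False
  23 <= 6? False
  6 <= 27? True
4 consecutive pair(s) are out of order, so the list is not sorted.
Final answer: No


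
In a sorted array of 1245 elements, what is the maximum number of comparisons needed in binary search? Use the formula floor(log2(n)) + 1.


Binary search halves the search space each step.
Maximum comparisons = floor(log2(1245)) + 1
log2(1245) = 10.2819
floor(log2(1245)) = 10, so 10 + 1 = 11
Final answer: 11


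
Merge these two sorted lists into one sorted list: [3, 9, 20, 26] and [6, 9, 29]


List A: [3, 9, 20, 26]
List B: [6, 9, 29]
Repeatedly compare the front elements and take the smaller:
  3 vs 6 -> take 3
  9 vs 6 -> take 6
  9 vs 9 -> take 9
  20 vs 9 -> take 9
  20 vs 29 -> take 20
  26 vs 29 -> take 26
  A is exhausted; append the rest of B: [29]
Final answer: [3, 6, 9, 9, 20, 26, 29]


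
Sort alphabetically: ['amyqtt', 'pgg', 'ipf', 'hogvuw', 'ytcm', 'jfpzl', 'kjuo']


Compare strings character by character (the first differing letter decides):
  'amyqtt' < 'hogvuw' since 'a' < 'h' at position 1
  'hogvuw' < 'ipf' since 'h' < 'i' at position 1
  'ipf' < 'jfpzl' since 'i' < 'j' at position 1
  'jfpzl' < 'kjuo' since 'j' < 'k' at position 1
  'kjuo' < 'pgg' since 'k' < 'p' at position 1
  'pgg' < 'ytcm' since 'p' < 'y' at position 1
Chaining these comparisons gives the alphabetical order.
Final answer: ['amyqtt', 'hogvuw', 'ipf', 'jfpzl', 'kjuo', 'pgg', 'ytcm']


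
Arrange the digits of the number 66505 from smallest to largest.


The number 66505 has digits: 6, 6, 5, 0, 5
Sorted: 0, 5, 5, 6, 6
Joining the sorted digits gives the result.
Final answer: 05566


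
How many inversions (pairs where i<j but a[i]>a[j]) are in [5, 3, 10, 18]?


For each element, count the later elements that are smaller than it:
  5 (index 0): smaller elements after it = [3] -> 1
  3 (index 1): smaller elements after it = [] -> 0
  10 (index 2): smaller elements after it = [] -> 0
Total inversions = 1 + 0 + 0 = 1
Final answer: 1


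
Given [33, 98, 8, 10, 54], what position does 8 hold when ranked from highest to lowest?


Sort descending: [98, 54, 33, 10, 8]
Find 8 in the sorted list.
8 is at position 5.
Final answer: 5


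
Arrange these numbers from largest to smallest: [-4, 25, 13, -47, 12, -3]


Original list: [-4, 25, 13, -47, 12, -3]
Repeatedly take the largest remaining element:
  Remaining [-4, 25, 13, -47, 12, -3] -> largest is 25
  Remaining [-4, 13, -47, 12, -3] -> largest is 13
  Remaining [-4, -47, 12, -3] -> largest is 12
  Remaining [-4, -47, -3] -> largest is -3
  Remaining [-4, -47] -> largest is -4
  Remaining [-47] -> largest is -47
Collecting the picks in order gives the descending list.
Final answer: [25, 13, 12, -3, -4, -47]


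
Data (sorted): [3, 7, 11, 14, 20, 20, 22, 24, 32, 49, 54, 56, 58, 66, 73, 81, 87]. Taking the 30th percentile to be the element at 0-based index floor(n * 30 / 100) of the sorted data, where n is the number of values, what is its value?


The dataset has n = 17 elements.
Index = floor(17 * 30 / 100) = floor(510 / 100) = floor(5.1) = 5
Counting from index 0 in the sorted data, the element at index 5 is 20.
Final answer: 20


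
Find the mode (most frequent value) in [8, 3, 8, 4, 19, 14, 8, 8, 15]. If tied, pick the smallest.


Count the frequency of each value:
  3 appears 1 time(s)
  4 appears 1 time(s)
  8 appears 4 time(s)
  14 appears 1 time(s)
  15 appears 1 time(s)
  19 appears 1 time(s)
Maximum frequency is 4.
Only 8 reaches that frequency, so it is the mode.
Final answer: 8


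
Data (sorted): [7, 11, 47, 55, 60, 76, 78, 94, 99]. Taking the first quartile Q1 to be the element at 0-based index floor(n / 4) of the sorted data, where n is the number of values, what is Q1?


The list has n = 9 elements.
Q1 index = floor(9 / 4) = floor(2.25) = 2
Counting from index 0 in the sorted data, the element at index 2 is 47.
Final answer: 47


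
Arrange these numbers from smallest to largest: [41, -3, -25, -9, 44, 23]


Original list: [41, -3, -25, -9, 44, 23]
Repeatedly take the smallest remaining element:
  Remaining [41, -3, -25, -9, 44, 23] -> smallest is -25
  Remaining [41, -3, -9, 44, 23] -> smallest is -9
  Remaining [41, -3, 44, 23] -> smallest is -3
  Remaining [41, 44, 23] -> smallest is 23
  Remaining [41, 44] -> smallest is 41
  Remaining [44] -> smallest is 44
Collecting the picks in order gives the sorted list.
Final answer: [-25, -9, -3, 23, 41, 44]


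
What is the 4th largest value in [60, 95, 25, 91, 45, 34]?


Sort descending: [95, 91, 60, 45, 34, 25]
The 4th element (1-indexed) is at index 3.
Value = 45
Final answer: 45


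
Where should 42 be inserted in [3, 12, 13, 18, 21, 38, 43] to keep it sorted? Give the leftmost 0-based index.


List is sorted: [3, 12, 13, 18, 21, 38, 43]
We need the leftmost position where 42 can be inserted, i.e. the first index whose element is >= 42 (or the end of the list if none is).
Binary search with low=0, high=7 (0-based indices):
  low=0, high=7, mid=3: a[3]=18 < 42, so low = 4
  low=4, high=7, mid=5: a[5]=38 < 42, so low = 6
  low=6, high=7, mid=6: a[6]=43 >= 42, so high = 6
Now low = high = 6, so the insertion index is 6.
Final answer: 6


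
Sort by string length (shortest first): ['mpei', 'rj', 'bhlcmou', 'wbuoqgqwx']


Compute lengths:
  'mpei' has length 4
  'rj' has length 2
  'bhlcmou' has length 7
  'wbuoqgqwx' has length 9
Lengths in increasing order: 2 < 4 < 7 < 9
Listing the words in that order gives the answer.
Final answer: ['rj', 'mpei', 'bhlcmou', 'wbuoqgqwx']


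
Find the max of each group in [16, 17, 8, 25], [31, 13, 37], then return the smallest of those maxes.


Find max of each group:
  Group 1: [16, 17, 8, 25] -> max = 25
  Group 2: [31, 13, 37] -> max = 37
Maxes: [25, 37]
Minimum of maxes = 25
Final answer: 25


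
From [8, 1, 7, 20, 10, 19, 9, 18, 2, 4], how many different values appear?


List all unique values:
Distinct values: [1, 2, 4, 7, 8, 9, 10, 18, 19, 20]
Count = 10
Final answer: 10


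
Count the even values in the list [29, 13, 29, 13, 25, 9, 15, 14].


Check each element:
  29 is odd
  13 is odd
  29 is odd
  13 is odd
  25 is odd
  9 is odd
  15 is odd
  14 is even
Evens: [14]
Count of evens = 1
Final answer: 1


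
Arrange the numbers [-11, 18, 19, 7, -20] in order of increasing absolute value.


Compute absolute values:
  |-11| = 11
  |18| = 18
  |19| = 19
  |7| = 7
  |-20| = 20
Absolute values in increasing order: 7 < 11 < 18 < 19 < 20
Listing the original numbers in that order gives the answer.
Final answer: [7, -11, 18, 19, -20]


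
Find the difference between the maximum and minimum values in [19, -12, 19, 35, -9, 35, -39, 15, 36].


Maximum value: 36
Minimum value: -39
Range = 36 - (-39) = 75
Final answer: 75


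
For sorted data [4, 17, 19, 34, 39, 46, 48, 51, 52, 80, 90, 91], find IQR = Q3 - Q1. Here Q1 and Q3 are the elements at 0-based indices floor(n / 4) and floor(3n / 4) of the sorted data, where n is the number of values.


The data has n = 12 elements.
Q1 index = floor(12 / 4) = floor(3) = 3; Q3 index = floor(3 * 12 / 4) = floor(9) = 9
Q1 = element at index 3 = 34
Q3 = element at index 9 = 80
IQR = 80 - 34 = 46
Final answer: 46


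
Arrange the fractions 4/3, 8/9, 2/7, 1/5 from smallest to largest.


Convert to decimal for comparison:
  4/3 = 1.3333
  8/9 = 0.8889
  2/7 = 0.2857
  1/5 = 0.2
Decimals in increasing order: 0.2 < 0.2857 < 0.8889 < 1.3333
Writing each back as its fraction gives the sorted order.
Final answer: 1/5, 2/7, 8/9, 4/3


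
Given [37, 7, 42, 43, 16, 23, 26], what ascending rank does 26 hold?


Sort ascending: [7, 16, 23, 26, 37, 42, 43]
Find 26 in the sorted list.
26 is at position 4 (1-indexed).
Final answer: 4


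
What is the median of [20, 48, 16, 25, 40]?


First, sort the list: [16, 20, 25, 40, 48]
The list has 5 elements (odd count).
The middle index is 2 (0-based), and the element there is 25.
Final answer: 25


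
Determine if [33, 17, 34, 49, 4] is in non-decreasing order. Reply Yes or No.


Check consecutive pairs:
  33 <= 17? False
  17 <= 34? True
  34 <= 49? True
  49 <= 4? False
2 consecutive pair(s) are out of order, so the list is not sorted.
Final answer: No


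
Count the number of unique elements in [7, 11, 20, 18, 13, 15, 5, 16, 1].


List all unique values:
Distinct values: [1, 5, 7, 11, 13, 15, 16, 18, 20]
Count = 9
Final answer: 9


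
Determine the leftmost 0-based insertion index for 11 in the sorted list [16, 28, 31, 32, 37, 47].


List is sorted: [16, 28, 31, 32, 37, 47]
We need the leftmost position where 11 can be inserted, i.e. the first index whose element is >= 11 (or the end of the list if none is).
Binary search with low=0, high=6 (0-based indices):
  low=0, high=6, mid=3: a[3]=32 >= 11, so high = 3
  low=0, high=3, mid=1: a[1]=28 >= 11, so high = 1
  low=0, high=1, mid=0: a[0]=16 >= 11, so high = 0
Now low = high = 0, so the insertion index is 0.
Final answer: 0


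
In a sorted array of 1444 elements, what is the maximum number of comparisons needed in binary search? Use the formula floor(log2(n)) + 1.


Binary search halves the search space each step.
Maximum comparisons = floor(log2(1444)) + 1
log2(1444) = 10.4959
floor(log2(1444)) = 10, so 10 + 1 = 11
Final answer: 11


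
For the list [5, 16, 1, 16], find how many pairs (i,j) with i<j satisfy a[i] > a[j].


For each element, count the later elements that are smaller than it:
  5 (index 0): smaller elements after it = [1] -> 1
  16 (index 1): smaller elements after it = [1] -> 1
  1 (index 2): smaller elements after it = [] -> 0
Total inversions = 1 + 1 + 0 = 2
Final answer: 2


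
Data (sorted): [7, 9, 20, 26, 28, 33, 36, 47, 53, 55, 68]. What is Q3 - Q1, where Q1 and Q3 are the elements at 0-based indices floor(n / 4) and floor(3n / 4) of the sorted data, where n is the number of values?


The data has n = 11 elements.
Q1 index = floor(11 / 4) = floor(2.75) = 2; Q3 index = floor(3 * 11 / 4) = floor(8.25) = 8
Q1 = element at index 2 = 20
Q3 = element at index 8 = 53
IQR = 53 - 20 = 33
Final answer: 33


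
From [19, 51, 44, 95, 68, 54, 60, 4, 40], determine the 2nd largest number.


Sort descending: [95, 68, 60, 54, 51, 44, 40, 19, 4]
The 2nd element (1-indexed) is at index 1.
Value = 68
Final answer: 68


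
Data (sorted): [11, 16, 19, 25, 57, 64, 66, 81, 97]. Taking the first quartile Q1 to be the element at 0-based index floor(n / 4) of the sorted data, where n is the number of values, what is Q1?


The list has n = 9 elements.
Q1 index = floor(9 / 4) = floor(2.25) = 2
Counting from index 0 in the sorted data, the element at index 2 is 19.
Final answer: 19


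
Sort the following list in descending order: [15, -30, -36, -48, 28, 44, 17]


Original list: [15, -30, -36, -48, 28, 44, 17]
Repeatedly take the largest remaining element:
  Remaining [15, -30, -36, -48, 28, 44, 17] -> largest is 44
  Remaining [15, -30, -36, -48, 28, 17] -> largest is 28
  Remaining [15, -30, -36, -48, 17] -> largest is 17
  Remaining [15, -30, -36, -48] -> largest is 15
  Remaining [-30, -36, -48] -> largest is -30
  Remaining [-36, -48] -> largest is -36
  Remaining [-48] -> largest is -48
Collecting the picks in order gives the descending list.
Final answer: [44, 28, 17, 15, -30, -36, -48]


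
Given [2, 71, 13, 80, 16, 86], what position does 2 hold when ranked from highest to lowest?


Sort descending: [86, 80, 71, 16, 13, 2]
Find 2 in the sorted list.
2 is at position 6.
Final answer: 6


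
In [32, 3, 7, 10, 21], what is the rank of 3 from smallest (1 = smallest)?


Sort ascending: [3, 7, 10, 21, 32]
Find 3 in the sorted list.
3 is at position 1 (1-indexed).
Final answer: 1


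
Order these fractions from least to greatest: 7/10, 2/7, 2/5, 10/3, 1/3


Convert to decimal for comparison:
  7/10 = 0.7
  2/7 = 0.2857
  2/5 = 0.4
  10/3 = 3.3333
  1/3 = 0.3333
Decimals in increasing order: 0.2857 < 0.3333 < 0.4 < 0.7 < 3.3333
Writing each back as its fraction gives the sorted order.
Final answer: 2/7, 1/3, 2/5, 7/10, 10/3


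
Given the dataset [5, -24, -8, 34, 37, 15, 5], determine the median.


First, sort the list: [-24, -8, 5, 5, 15, 34, 37]
The list has 7 elements (odd count).
The middle index is 3 (0-based), and the element there is 5.
Final answer: 5


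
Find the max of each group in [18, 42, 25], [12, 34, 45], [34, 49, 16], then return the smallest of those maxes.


Find max of each group:
  Group 1: [18, 42, 25] -> max = 42
  Group 2: [12, 34, 45] -> max = 45
  Group 3: [34, 49, 16] -> max = 49
Maxes: [42, 45, 49]
Minimum of maxes = 42
Final answer: 42


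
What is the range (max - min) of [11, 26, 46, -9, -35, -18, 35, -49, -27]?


Maximum value: 46
Minimum value: -49
Range = 46 - (-49) = 95
Final answer: 95


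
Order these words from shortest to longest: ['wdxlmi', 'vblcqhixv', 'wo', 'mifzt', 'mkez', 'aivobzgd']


Compute lengths:
  'wdxlmi' has length 6
  'vblcqhixv' has length 9
  'wo' has length 2
  'mifzt' has length 5
  'mkez' has length 4
  'aivobzgd' has length 8
Lengths in increasing order: 2 < 4 < 5 < 6 < 8 < 9
Listing the words in that order gives the answer.
Final answer: ['wo', 'mkez', 'mifzt', 'wdxlmi', 'aivobzgd', 'vblcqhixv']


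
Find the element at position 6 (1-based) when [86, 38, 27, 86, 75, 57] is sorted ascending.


Sort ascending: [27, 38, 57, 75, 86, 86]
The 6th element (1-indexed) is at index 5.
Value = 86
Final answer: 86


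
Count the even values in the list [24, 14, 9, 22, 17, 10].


Check each element:
  24 is even
  14 is even
  9 is odd
  22 is even
  17 is odd
  10 is even
Evens: [24, 14, 22, 10]
Count of evens = 4
Final answer: 4


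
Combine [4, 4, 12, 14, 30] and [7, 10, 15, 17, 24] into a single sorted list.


List A: [4, 4, 12, 14, 30]
List B: [7, 10, 15, 17, 24]
Repeatedly compare the front elements and take the smaller:
  4 vs 7 -> take 4
  4 vs 7 -> take 4
  12 vs 7 -> take 7
  12 vs 10 -> take 10
  12 vs 15 -> take 12
  14 vs 15 -> take 14
  30 vs 15 -> take 15
  30 vs 17 -> take 17
  30 vs 24 -> take 24
  B is exhausted; append the rest of A: [30]
Final answer: [4, 4, 7, 10, 12, 14, 15, 17, 24, 30]


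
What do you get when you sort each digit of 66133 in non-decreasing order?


The number 66133 has digits: 6, 6, 1, 3, 3
Sorted: 1, 3, 3, 6, 6
Joining the sorted digits gives the result.
Final answer: 13366


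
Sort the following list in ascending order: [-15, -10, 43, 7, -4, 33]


Original list: [-15, -10, 43, 7, -4, 33]
Repeatedly take the smallest remaining element:
  Remaining [-15, -10, 43, 7, -4, 33] -> smallest is -15
  Remaining [-10, 43, 7, -4, 33] -> smallest is -10
  Remaining [43, 7, -4, 33] -> smallest is -4
  Remaining [43, 7, 33] -> smallest is 7
  Remaining [43, 33] -> smallest is 33
  Remaining [43] -> smallest is 43
Collecting the picks in order gives the sorted list.
Final answer: [-15, -10, -4, 7, 33, 43]


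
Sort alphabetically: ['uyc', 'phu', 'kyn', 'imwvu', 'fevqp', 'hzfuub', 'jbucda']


Compare strings character by character (the first differing letter decides):
  'fevqp' < 'hzfuub' since 'f' < 'h' at position 1
  'hzfuub' < 'imwvu' since 'h' < 'i' at position 1
  'imwvu' < 'jbucda' since 'i' < 'j' at position 1
  'jbucda' < 'kyn' since 'j' < 'k' at position 1
  'kyn' < 'phu' since 'k' < 'p' at position 1
  'phu' < 'uyc' since 'p' < 'u' at position 1
Chaining these comparisons gives the alphabetical order.
Final answer: ['fevqp', 'hzfuub', 'imwvu', 'jbucda', 'kyn', 'phu', 'uyc']


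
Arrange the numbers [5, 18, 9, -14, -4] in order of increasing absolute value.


Compute absolute values:
  |5| = 5
  |18| = 18
  |9| = 9
  |-14| = 14
  |-4| = 4
Absolute values in increasing order: 4 < 5 < 9 < 14 < 18
Listing the original numbers in that order gives the answer.
Final answer: [-4, 5, 9, -14, 18]


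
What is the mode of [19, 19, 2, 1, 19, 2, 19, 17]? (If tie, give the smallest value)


Count the frequency of each value:
  1 appears 1 time(s)
  2 appears 2 time(s)
  17 appears 1 time(s)
  19 appears 4 time(s)
Maximum frequency is 4.
Only 19 reaches that frequency, so it is the mode.
Final answer: 19


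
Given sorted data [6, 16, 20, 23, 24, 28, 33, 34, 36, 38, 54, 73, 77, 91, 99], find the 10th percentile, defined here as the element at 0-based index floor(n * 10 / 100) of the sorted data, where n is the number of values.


The dataset has n = 15 elements.
Index = floor(15 * 10 / 100) = floor(150 / 100) = floor(1.5) = 1
Counting from index 0 in the sorted data, the element at index 1 is 16.
Final answer: 16


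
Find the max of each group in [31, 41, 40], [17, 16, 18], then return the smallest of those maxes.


Find max of each group:
  Group 1: [31, 41, 40] -> max = 41
  Group 2: [17, 16, 18] -> max = 18
Maxes: [41, 18]
Minimum of maxes = 18
Final answer: 18


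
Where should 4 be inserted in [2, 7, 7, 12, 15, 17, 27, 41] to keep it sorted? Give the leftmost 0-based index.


List is sorted: [2, 7, 7, 12, 15, 17, 27, 41]
We need the leftmost position where 4 can be inserted, i.e. the first index whose element is >= 4 (or the end of the list if none is).
Binary search with low=0, high=8 (0-based indices):
  low=0, high=8, mid=4: a[4]=15 >= 4, so high = 4
  low=0, high=4, mid=2: a[2]=7 >= 4, so high = 2
  low=0, high=2, mid=1: a[1]=7 >= 4, so high = 1
  low=0, high=1, mid=0: a[0]=2 < 4, so low = 1
Now low = high = 1, so the insertion index is 1.
Final answer: 1


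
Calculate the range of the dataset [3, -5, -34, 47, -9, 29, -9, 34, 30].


Maximum value: 47
Minimum value: -34
Range = 47 - (-34) = 81
Final answer: 81


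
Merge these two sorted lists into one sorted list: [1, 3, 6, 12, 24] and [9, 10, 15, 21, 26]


List A: [1, 3, 6, 12, 24]
List B: [9, 10, 15, 21, 26]
Repeatedly compare the front elements and take the smaller:
  1 vs 9 -> take 1
  3 vs 9 -> take 3
  6 vs 9 -> take 6
  12 vs 9 -> take 9
  12 vs 10 -> take 10
  12 vs 15 -> take 12
  24 vs 15 -> take 15
  24 vs 21 -> take 21
  24 vs 26 -> take 24
  A is exhausted; append the rest of B: [26]
Final answer: [1, 3, 6, 9, 10, 12, 15, 21, 24, 26]


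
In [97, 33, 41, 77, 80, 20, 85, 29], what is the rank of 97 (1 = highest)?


Sort descending: [97, 85, 80, 77, 41, 33, 29, 20]
Find 97 in the sorted list.
97 is at position 1.
Final answer: 1


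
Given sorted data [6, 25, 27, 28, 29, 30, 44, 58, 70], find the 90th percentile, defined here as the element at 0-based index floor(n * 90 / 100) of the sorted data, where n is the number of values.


The dataset has n = 9 elements.
Index = floor(9 * 90 / 100) = floor(810 / 100) = floor(8.1) = 8
Counting from index 0 in the sorted data, the element at index 8 is 70.
Final answer: 70


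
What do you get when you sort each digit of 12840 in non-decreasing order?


The number 12840 has digits: 1, 2, 8, 4, 0
Sorted: 0, 1, 2, 4, 8
Joining the sorted digits gives the result.
Final answer: 01248


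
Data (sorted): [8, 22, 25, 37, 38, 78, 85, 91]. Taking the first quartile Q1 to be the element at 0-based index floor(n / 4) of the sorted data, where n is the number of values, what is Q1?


The list has n = 8 elements.
Q1 index = floor(8 / 4) = floor(2) = 2
Counting from index 0 in the sorted data, the element at index 2 is 25.
Final answer: 25


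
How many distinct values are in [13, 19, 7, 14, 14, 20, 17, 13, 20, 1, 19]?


List all unique values:
Distinct values: [1, 7, 13, 14, 17, 19, 20]
Count = 7
Final answer: 7


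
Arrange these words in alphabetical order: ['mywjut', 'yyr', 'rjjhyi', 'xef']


Compare strings character by character (the first differing letter decides):
  'mywjut' < 'rjjhyi' since 'm' < 'r' at position 1
  'rjjhyi' < 'xef' since 'r' < 'x' at position 1
  'xef' < 'yyr' since 'x' < 'y' at position 1
Chaining these comparisons gives the alphabetical order.
Final answer: ['mywjut', 'rjjhyi', 'xef', 'yyr']


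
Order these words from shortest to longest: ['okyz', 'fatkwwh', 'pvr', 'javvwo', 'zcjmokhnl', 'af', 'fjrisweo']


Compute lengths:
  'okyz' has length 4
  'fatkwwh' has length 7
  'pvr' has length 3
  'javvwo' has length 6
  'zcjmokhnl' has length 9
  'af' has length 2
  'fjrisweo' has length 8
Lengths in increasing order: 2 < 3 < 4 < 6 < 7 < 8 < 9
Listing the words in that order gives the answer.
Final answer: ['af', 'pvr', 'okyz', 'javvwo', 'fatkwwh', 'fjrisweo', 'zcjmokhnl']


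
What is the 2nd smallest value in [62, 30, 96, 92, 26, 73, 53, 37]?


Sort ascending: [26, 30, 37, 53, 62, 73, 92, 96]
The 2nd element (1-indexed) is at index 1.
Value = 30
Final answer: 30


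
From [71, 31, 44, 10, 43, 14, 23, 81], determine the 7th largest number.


Sort descending: [81, 71, 44, 43, 31, 23, 14, 10]
The 7th element (1-indexed) is at index 6.
Value = 14
Final answer: 14


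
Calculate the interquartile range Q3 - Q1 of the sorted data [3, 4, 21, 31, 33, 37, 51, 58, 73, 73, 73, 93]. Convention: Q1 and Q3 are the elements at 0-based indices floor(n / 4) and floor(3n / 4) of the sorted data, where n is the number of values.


The data has n = 12 elements.
Q1 index = floor(12 / 4) = floor(3) = 3; Q3 index = floor(3 * 12 / 4) = floor(9) = 9
Q1 = element at index 3 = 31
Q3 = element at index 9 = 73
IQR = 73 - 31 = 42
Final answer: 42


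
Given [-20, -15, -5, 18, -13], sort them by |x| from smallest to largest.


Compute absolute values:
  |-20| = 20
  |-15| = 15
  |-5| = 5
  |18| = 18
  |-13| = 13
Absolute values in increasing order: 5 < 13 < 15 < 18 < 20
Listing the original numbers in that order gives the answer.
Final answer: [-5, -13, -15, 18, -20]


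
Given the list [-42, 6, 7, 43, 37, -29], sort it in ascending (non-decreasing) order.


Original list: [-42, 6, 7, 43, 37, -29]
Repeatedly take the smallest remaining element:
  Remaining [-42, 6, 7, 43, 37, -29] -> smallest is -42
  Remaining [6, 7, 43, 37, -29] -> smallest is -29
  Remaining [6, 7, 43, 37] -> smallest is 6
  Remaining [7, 43, 37] -> smallest is 7
  Remaining [43, 37] -> smallest is 37
  Remaining [43] -> smallest is 43
Collecting the picks in order gives the sorted list.
Final answer: [-42, -29, 6, 7, 37, 43]


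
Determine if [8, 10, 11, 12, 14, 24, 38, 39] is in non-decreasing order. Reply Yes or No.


Check consecutive pairs:
  8 <= 10? True
  10 <= 11? True
  11 <= 12? True
  12 <= 14? True
  14 <= 24? True
  24 <= 38? True
  38 <= 39? True
Every consecutive pair is in order, so the list is non-decreasing.
Final answer: Yes


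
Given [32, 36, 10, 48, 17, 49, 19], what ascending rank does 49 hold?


Sort ascending: [10, 17, 19, 32, 36, 48, 49]
Find 49 in the sorted list.
49 is at position 7 (1-indexed).
Final answer: 7


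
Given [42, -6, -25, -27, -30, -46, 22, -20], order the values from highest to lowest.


Original list: [42, -6, -25, -27, -30, -46, 22, -20]
Repeatedly take the largest remaining element:
  Remaining [42, -6, -25, -27, -30, -46, 22, -20] -> largest is 42
  Remaining [-6, -25, -27, -30, -46, 22, -20] -> largest is 22
  Remaining [-6, -25, -27, -30, -46, -20] -> largest is -6
  Remaining [-25, -27, -30, -46, -20] -> largest is -20
  Remaining [-25, -27, -30, -46] -> largest is -25
  Remaining [-27, -30, -46] -> largest is -27
  Remaining [-30, -46] -> largest is -30
  Remaining [-46] -> largest is -46
Collecting the picks in order gives the descending list.
Final answer: [42, 22, -6, -20, -25, -27, -30, -46]


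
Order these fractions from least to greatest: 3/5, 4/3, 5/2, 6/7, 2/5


Convert to decimal for comparison:
  3/5 = 0.6
  4/3 = 1.3333
  5/2 = 2.5
  6/7 = 0.8571
  2/5 = 0.4
Decimals in increasing order: 0.4 < 0.6 < 0.8571 < 1.3333 < 2.5
Writing each back as its fraction gives the sorted order.
Final answer: 2/5, 3/5, 6/7, 4/3, 5/2


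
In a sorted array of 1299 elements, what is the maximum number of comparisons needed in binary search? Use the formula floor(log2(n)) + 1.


Binary search halves the search space each step.
Maximum comparisons = floor(log2(1299)) + 1
log2(1299) = 10.3432
floor(log2(1299)) = 10, so 10 + 1 = 11
Final answer: 11


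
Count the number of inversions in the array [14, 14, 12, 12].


For each element, count the later elements that are smaller than it:
  14 (index 0): smaller elements after it = [12, 12] -> 2
  14 (index 1): smaller elements after it = [12, 12] -> 2
  12 (index 2): smaller elements after it = [] -> 0
Total inversions = 2 + 2 + 0 = 4
Final answer: 4


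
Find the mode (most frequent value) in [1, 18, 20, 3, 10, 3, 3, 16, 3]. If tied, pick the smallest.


Count the frequency of each value:
  1 appears 1 time(s)
  3 appears 4 time(s)
  10 appears 1 time(s)
  16 appears 1 time(s)
  18 appears 1 time(s)
  20 appears 1 time(s)
Maximum frequency is 4.
Only 3 reaches that frequency, so it is the mode.
Final answer: 3
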